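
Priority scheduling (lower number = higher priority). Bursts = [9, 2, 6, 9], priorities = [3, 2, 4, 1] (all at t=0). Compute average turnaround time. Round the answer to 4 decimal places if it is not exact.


Sort by priority (ascending = highest first):
Order: [(1, 9), (2, 2), (3, 9), (4, 6)]
Completion times:
  Priority 1, burst=9, C=9
  Priority 2, burst=2, C=11
  Priority 3, burst=9, C=20
  Priority 4, burst=6, C=26
Average turnaround = 66/4 = 16.5

16.5


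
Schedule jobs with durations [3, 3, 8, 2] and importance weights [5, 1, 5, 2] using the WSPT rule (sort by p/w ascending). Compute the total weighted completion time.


Compute p/w ratios and sort ascending (WSPT): [(3, 5), (2, 2), (8, 5), (3, 1)]
Compute weighted completion times:
  Job (p=3,w=5): C=3, w*C=5*3=15
  Job (p=2,w=2): C=5, w*C=2*5=10
  Job (p=8,w=5): C=13, w*C=5*13=65
  Job (p=3,w=1): C=16, w*C=1*16=16
Total weighted completion time = 106

106


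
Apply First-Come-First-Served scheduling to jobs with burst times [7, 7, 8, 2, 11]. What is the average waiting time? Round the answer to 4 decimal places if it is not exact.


FCFS order (as given): [7, 7, 8, 2, 11]
Waiting times:
  Job 1: wait = 0
  Job 2: wait = 7
  Job 3: wait = 14
  Job 4: wait = 22
  Job 5: wait = 24
Sum of waiting times = 67
Average waiting time = 67/5 = 13.4

13.4


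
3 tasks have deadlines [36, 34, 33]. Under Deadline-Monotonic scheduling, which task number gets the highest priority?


Sort tasks by relative deadline (ascending):
  Task 3: deadline = 33
  Task 2: deadline = 34
  Task 1: deadline = 36
Priority order (highest first): [3, 2, 1]
Highest priority task = 3

3


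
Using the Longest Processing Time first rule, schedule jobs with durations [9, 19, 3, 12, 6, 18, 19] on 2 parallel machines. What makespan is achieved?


Sort jobs in decreasing order (LPT): [19, 19, 18, 12, 9, 6, 3]
Assign each job to the least loaded machine:
  Machine 1: jobs [19, 18, 6], load = 43
  Machine 2: jobs [19, 12, 9, 3], load = 43
Makespan = max load = 43

43


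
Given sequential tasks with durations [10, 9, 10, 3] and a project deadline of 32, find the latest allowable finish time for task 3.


LF(activity 3) = deadline - sum of successor durations
Successors: activities 4 through 4 with durations [3]
Sum of successor durations = 3
LF = 32 - 3 = 29

29


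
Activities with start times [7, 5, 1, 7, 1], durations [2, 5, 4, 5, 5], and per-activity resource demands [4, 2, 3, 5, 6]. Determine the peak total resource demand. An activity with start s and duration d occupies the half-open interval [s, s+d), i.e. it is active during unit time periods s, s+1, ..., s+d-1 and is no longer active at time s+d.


Each activity i is active on [start_i, start_i + duration_i).
Compute total resource usage per time slot:
  t=0: active resources = [], total = 0
  t=1: active resources = [3, 6], total = 9
  t=2: active resources = [3, 6], total = 9
  t=3: active resources = [3, 6], total = 9
  t=4: active resources = [3, 6], total = 9
  t=5: active resources = [2, 6], total = 8
  t=6: active resources = [2], total = 2
  t=7: active resources = [4, 2, 5], total = 11
  t=8: active resources = [4, 2, 5], total = 11
  t=9: active resources = [2, 5], total = 7
  t=10: active resources = [5], total = 5
  t=11: active resources = [5], total = 5
Peak resource demand = 11

11


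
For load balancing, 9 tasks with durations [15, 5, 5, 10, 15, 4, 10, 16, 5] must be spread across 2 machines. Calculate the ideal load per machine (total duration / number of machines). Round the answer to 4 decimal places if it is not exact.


Total processing time = 15 + 5 + 5 + 10 + 15 + 4 + 10 + 16 + 5 = 85
Number of machines = 2
Ideal balanced load = 85 / 2 = 42.5

42.5


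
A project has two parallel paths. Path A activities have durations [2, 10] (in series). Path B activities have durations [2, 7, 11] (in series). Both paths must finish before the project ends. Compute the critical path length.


Path A total = 2 + 10 = 12
Path B total = 2 + 7 + 11 = 20
Critical path = longest path = max(12, 20) = 20

20


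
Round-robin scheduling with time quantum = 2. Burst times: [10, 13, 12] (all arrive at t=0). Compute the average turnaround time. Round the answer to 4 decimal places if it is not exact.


Time quantum = 2
Execution trace:
  J1 runs 2 units, time = 2
  J2 runs 2 units, time = 4
  J3 runs 2 units, time = 6
  J1 runs 2 units, time = 8
  J2 runs 2 units, time = 10
  J3 runs 2 units, time = 12
  J1 runs 2 units, time = 14
  J2 runs 2 units, time = 16
  J3 runs 2 units, time = 18
  J1 runs 2 units, time = 20
  J2 runs 2 units, time = 22
  J3 runs 2 units, time = 24
  J1 runs 2 units, time = 26
  J2 runs 2 units, time = 28
  J3 runs 2 units, time = 30
  J2 runs 2 units, time = 32
  J3 runs 2 units, time = 34
  J2 runs 1 units, time = 35
Finish times: [26, 35, 34]
Average turnaround = 95/3 = 31.6667

31.6667


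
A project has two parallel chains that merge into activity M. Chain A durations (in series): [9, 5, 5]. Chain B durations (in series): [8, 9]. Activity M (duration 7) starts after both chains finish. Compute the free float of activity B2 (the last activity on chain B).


ES(B2) = sum of predecessors on chain B = 8
EF(B2) = ES + duration = 8 + 9 = 17
Successor of B2 is M. ES(M) = max(sum(A), sum(B)) = max(19, 17) = 19
Free float = ES(successor) - EF(current) = 19 - 17 = 2

2


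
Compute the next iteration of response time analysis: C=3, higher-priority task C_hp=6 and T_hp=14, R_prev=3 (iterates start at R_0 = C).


R_next = C + ceil(R_prev / T_hp) * C_hp
ceil(3 / 14) = ceil(0.2143) = 1
Interference = 1 * 6 = 6
R_next = 3 + 6 = 9

9


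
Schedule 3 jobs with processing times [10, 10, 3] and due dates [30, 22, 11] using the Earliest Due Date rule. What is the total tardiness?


Sort by due date (EDD order): [(3, 11), (10, 22), (10, 30)]
Compute completion times and tardiness:
  Job 1: p=3, d=11, C=3, tardiness=max(0,3-11)=0
  Job 2: p=10, d=22, C=13, tardiness=max(0,13-22)=0
  Job 3: p=10, d=30, C=23, tardiness=max(0,23-30)=0
Total tardiness = 0

0


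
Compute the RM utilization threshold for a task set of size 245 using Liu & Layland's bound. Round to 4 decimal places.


Compute 2^(1/245) = 1.0028331781
Subtract 1: 1.0028331781 - 1 = 0.0028331781
Multiply by n: 245 * 0.0028331781 = 0.6941286345
Round to 4 dp: 0.6941

0.6941


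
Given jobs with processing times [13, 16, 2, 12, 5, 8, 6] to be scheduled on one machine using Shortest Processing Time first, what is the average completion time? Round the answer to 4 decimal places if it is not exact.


Sort jobs by processing time (SPT order): [2, 5, 6, 8, 12, 13, 16]
Compute completion times sequentially:
  Job 1: processing = 2, completes at 2
  Job 2: processing = 5, completes at 7
  Job 3: processing = 6, completes at 13
  Job 4: processing = 8, completes at 21
  Job 5: processing = 12, completes at 33
  Job 6: processing = 13, completes at 46
  Job 7: processing = 16, completes at 62
Sum of completion times = 184
Average completion time = 184/7 = 26.2857

26.2857


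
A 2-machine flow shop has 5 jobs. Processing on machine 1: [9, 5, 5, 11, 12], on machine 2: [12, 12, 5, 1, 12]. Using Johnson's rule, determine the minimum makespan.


Apply Johnson's rule:
  Group 1 (a <= b): [(2, 5, 12), (3, 5, 5), (1, 9, 12), (5, 12, 12)]
  Group 2 (a > b): [(4, 11, 1)]
Optimal job order: [2, 3, 1, 5, 4]
Schedule:
  Job 2: M1 done at 5, M2 done at 17
  Job 3: M1 done at 10, M2 done at 22
  Job 1: M1 done at 19, M2 done at 34
  Job 5: M1 done at 31, M2 done at 46
  Job 4: M1 done at 42, M2 done at 47
Makespan = 47

47


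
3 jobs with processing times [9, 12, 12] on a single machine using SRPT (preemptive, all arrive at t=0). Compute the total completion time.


Since all jobs arrive at t=0, SRPT equals SPT ordering.
SPT order: [9, 12, 12]
Completion times:
  Job 1: p=9, C=9
  Job 2: p=12, C=21
  Job 3: p=12, C=33
Total completion time = 9 + 21 + 33 = 63

63


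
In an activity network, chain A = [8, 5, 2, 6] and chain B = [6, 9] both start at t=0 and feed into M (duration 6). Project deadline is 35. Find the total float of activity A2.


Forward pass: ES(A2) = sum of predecessors on chain A = 8
EF = ES + duration = 8 + 5 = 13
Backward pass: LF(M) = deadline = 35; LS(M) = 35 - 6 = 29
LF(A2) = LS(M) - sum(successors on chain A) = 29 - 8 = 21
LS = LF - duration = 21 - 5 = 16
Total float = LS - ES = 16 - 8 = 8

8


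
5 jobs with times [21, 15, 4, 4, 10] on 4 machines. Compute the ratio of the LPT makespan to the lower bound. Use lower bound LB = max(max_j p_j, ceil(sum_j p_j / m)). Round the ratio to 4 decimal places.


LPT order: [21, 15, 10, 4, 4]
Machine loads after assignment: [21, 15, 10, 8]
LPT makespan = 21
Lower bound = max(max_job, ceil(total/4)) = max(21, 14) = 21
Ratio = 21 / 21 = 1.0

1.0


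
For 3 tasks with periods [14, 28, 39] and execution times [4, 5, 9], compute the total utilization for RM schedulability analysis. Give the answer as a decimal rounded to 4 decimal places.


Compute individual utilizations (exact fractions):
  Task 1: C/T = 4/14 = 2/7 (approx. 0.2857)
  Task 2: C/T = 5/28 (approx. 0.1786)
  Task 3: C/T = 9/39 = 3/13 (approx. 0.2308)
Total utilization U = 2/7 + 5/28 + 3/13 = 253/364
Rounded to 4 decimal places: U = 0.6951
RM (Liu & Layland) bound for 3 tasks = 0.779763; compare with U = 253/364 (approx. 0.695055)
U <= bound, so schedulable by RM sufficient condition.

0.6951


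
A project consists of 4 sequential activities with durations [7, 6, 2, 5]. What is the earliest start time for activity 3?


Activity 3 starts after activities 1 through 2 complete.
Predecessor durations: [7, 6]
ES = 7 + 6 = 13

13


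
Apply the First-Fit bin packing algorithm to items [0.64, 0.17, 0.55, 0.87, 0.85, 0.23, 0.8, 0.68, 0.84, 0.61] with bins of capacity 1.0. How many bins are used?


Place items sequentially using First-Fit:
  Item 0.64 -> new Bin 1
  Item 0.17 -> Bin 1 (now 0.81)
  Item 0.55 -> new Bin 2
  Item 0.87 -> new Bin 3
  Item 0.85 -> new Bin 4
  Item 0.23 -> Bin 2 (now 0.78)
  Item 0.8 -> new Bin 5
  Item 0.68 -> new Bin 6
  Item 0.84 -> new Bin 7
  Item 0.61 -> new Bin 8
Total bins used = 8

8


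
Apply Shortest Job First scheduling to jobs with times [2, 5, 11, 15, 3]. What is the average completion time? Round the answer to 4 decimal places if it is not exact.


SJF order (ascending): [2, 3, 5, 11, 15]
Completion times:
  Job 1: burst=2, C=2
  Job 2: burst=3, C=5
  Job 3: burst=5, C=10
  Job 4: burst=11, C=21
  Job 5: burst=15, C=36
Average completion = 74/5 = 14.8

14.8


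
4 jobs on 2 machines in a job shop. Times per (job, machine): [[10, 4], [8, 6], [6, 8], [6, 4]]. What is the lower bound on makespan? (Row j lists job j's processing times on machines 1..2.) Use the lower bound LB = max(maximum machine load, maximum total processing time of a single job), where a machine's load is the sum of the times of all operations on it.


Machine loads:
  Machine 1: 10 + 8 + 6 + 6 = 30
  Machine 2: 4 + 6 + 8 + 4 = 22
Max machine load = 30
Job totals:
  Job 1: 14
  Job 2: 14
  Job 3: 14
  Job 4: 10
Max job total = 14
Lower bound = max(30, 14) = 30

30


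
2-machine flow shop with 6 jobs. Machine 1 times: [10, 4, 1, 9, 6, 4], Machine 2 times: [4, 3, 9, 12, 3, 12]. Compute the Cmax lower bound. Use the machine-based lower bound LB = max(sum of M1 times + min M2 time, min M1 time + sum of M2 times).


LB1 = sum(M1 times) + min(M2 times) = 34 + 3 = 37
LB2 = min(M1 times) + sum(M2 times) = 1 + 43 = 44
Lower bound = max(LB1, LB2) = max(37, 44) = 44

44


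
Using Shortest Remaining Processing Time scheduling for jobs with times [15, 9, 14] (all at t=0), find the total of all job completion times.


Since all jobs arrive at t=0, SRPT equals SPT ordering.
SPT order: [9, 14, 15]
Completion times:
  Job 1: p=9, C=9
  Job 2: p=14, C=23
  Job 3: p=15, C=38
Total completion time = 9 + 23 + 38 = 70

70


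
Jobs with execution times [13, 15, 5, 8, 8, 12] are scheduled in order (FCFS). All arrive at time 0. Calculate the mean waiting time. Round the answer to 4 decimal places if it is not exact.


FCFS order (as given): [13, 15, 5, 8, 8, 12]
Waiting times:
  Job 1: wait = 0
  Job 2: wait = 13
  Job 3: wait = 28
  Job 4: wait = 33
  Job 5: wait = 41
  Job 6: wait = 49
Sum of waiting times = 164
Average waiting time = 164/6 = 27.3333

27.3333


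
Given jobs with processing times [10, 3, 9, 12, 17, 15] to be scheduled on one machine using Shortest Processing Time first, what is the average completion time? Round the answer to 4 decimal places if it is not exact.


Sort jobs by processing time (SPT order): [3, 9, 10, 12, 15, 17]
Compute completion times sequentially:
  Job 1: processing = 3, completes at 3
  Job 2: processing = 9, completes at 12
  Job 3: processing = 10, completes at 22
  Job 4: processing = 12, completes at 34
  Job 5: processing = 15, completes at 49
  Job 6: processing = 17, completes at 66
Sum of completion times = 186
Average completion time = 186/6 = 31.0

31.0


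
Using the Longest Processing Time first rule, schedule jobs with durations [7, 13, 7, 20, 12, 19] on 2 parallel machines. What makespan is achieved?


Sort jobs in decreasing order (LPT): [20, 19, 13, 12, 7, 7]
Assign each job to the least loaded machine:
  Machine 1: jobs [20, 12, 7], load = 39
  Machine 2: jobs [19, 13, 7], load = 39
Makespan = max load = 39

39


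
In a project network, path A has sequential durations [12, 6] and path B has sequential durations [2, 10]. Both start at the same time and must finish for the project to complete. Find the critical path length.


Path A total = 12 + 6 = 18
Path B total = 2 + 10 = 12
Critical path = longest path = max(18, 12) = 18

18


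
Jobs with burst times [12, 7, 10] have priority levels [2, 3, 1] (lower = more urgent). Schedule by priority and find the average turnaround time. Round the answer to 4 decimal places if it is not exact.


Sort by priority (ascending = highest first):
Order: [(1, 10), (2, 12), (3, 7)]
Completion times:
  Priority 1, burst=10, C=10
  Priority 2, burst=12, C=22
  Priority 3, burst=7, C=29
Average turnaround = 61/3 = 20.3333

20.3333


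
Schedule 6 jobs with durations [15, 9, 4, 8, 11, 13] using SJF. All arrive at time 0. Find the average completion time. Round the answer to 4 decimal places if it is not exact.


SJF order (ascending): [4, 8, 9, 11, 13, 15]
Completion times:
  Job 1: burst=4, C=4
  Job 2: burst=8, C=12
  Job 3: burst=9, C=21
  Job 4: burst=11, C=32
  Job 5: burst=13, C=45
  Job 6: burst=15, C=60
Average completion = 174/6 = 29.0

29.0


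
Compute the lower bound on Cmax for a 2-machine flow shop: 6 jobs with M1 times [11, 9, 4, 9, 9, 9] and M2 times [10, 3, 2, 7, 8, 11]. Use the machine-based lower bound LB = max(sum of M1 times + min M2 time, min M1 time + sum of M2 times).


LB1 = sum(M1 times) + min(M2 times) = 51 + 2 = 53
LB2 = min(M1 times) + sum(M2 times) = 4 + 41 = 45
Lower bound = max(LB1, LB2) = max(53, 45) = 53

53


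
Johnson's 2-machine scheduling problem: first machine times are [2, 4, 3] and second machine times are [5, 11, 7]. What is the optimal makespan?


Apply Johnson's rule:
  Group 1 (a <= b): [(1, 2, 5), (3, 3, 7), (2, 4, 11)]
  Group 2 (a > b): []
Optimal job order: [1, 3, 2]
Schedule:
  Job 1: M1 done at 2, M2 done at 7
  Job 3: M1 done at 5, M2 done at 14
  Job 2: M1 done at 9, M2 done at 25
Makespan = 25

25


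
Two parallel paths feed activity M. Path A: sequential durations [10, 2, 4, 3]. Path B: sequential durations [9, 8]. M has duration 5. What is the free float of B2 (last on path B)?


ES(B2) = sum of predecessors on chain B = 9
EF(B2) = ES + duration = 9 + 8 = 17
Successor of B2 is M. ES(M) = max(sum(A), sum(B)) = max(19, 17) = 19
Free float = ES(successor) - EF(current) = 19 - 17 = 2

2


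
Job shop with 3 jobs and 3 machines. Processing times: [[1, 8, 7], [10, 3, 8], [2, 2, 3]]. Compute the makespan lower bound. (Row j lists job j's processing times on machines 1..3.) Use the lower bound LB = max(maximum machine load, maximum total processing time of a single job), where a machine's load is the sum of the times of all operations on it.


Machine loads:
  Machine 1: 1 + 10 + 2 = 13
  Machine 2: 8 + 3 + 2 = 13
  Machine 3: 7 + 8 + 3 = 18
Max machine load = 18
Job totals:
  Job 1: 16
  Job 2: 21
  Job 3: 7
Max job total = 21
Lower bound = max(18, 21) = 21

21


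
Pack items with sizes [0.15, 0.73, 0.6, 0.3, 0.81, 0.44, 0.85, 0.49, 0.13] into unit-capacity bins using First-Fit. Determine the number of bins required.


Place items sequentially using First-Fit:
  Item 0.15 -> new Bin 1
  Item 0.73 -> Bin 1 (now 0.88)
  Item 0.6 -> new Bin 2
  Item 0.3 -> Bin 2 (now 0.9)
  Item 0.81 -> new Bin 3
  Item 0.44 -> new Bin 4
  Item 0.85 -> new Bin 5
  Item 0.49 -> Bin 4 (now 0.93)
  Item 0.13 -> Bin 3 (now 0.94)
Total bins used = 5

5


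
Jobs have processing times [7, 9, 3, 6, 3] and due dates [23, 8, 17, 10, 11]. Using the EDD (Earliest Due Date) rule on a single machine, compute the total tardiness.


Sort by due date (EDD order): [(9, 8), (6, 10), (3, 11), (3, 17), (7, 23)]
Compute completion times and tardiness:
  Job 1: p=9, d=8, C=9, tardiness=max(0,9-8)=1
  Job 2: p=6, d=10, C=15, tardiness=max(0,15-10)=5
  Job 3: p=3, d=11, C=18, tardiness=max(0,18-11)=7
  Job 4: p=3, d=17, C=21, tardiness=max(0,21-17)=4
  Job 5: p=7, d=23, C=28, tardiness=max(0,28-23)=5
Total tardiness = 22

22


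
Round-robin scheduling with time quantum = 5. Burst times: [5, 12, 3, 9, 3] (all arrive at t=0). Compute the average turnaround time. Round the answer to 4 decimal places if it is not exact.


Time quantum = 5
Execution trace:
  J1 runs 5 units, time = 5
  J2 runs 5 units, time = 10
  J3 runs 3 units, time = 13
  J4 runs 5 units, time = 18
  J5 runs 3 units, time = 21
  J2 runs 5 units, time = 26
  J4 runs 4 units, time = 30
  J2 runs 2 units, time = 32
Finish times: [5, 32, 13, 30, 21]
Average turnaround = 101/5 = 20.2

20.2


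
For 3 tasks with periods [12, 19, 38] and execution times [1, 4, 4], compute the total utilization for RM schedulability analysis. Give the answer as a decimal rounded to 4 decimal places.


Compute individual utilizations (exact fractions):
  Task 1: C/T = 1/12 (approx. 0.0833)
  Task 2: C/T = 4/19 (approx. 0.2105)
  Task 3: C/T = 4/38 = 2/19 (approx. 0.1053)
Total utilization U = 1/12 + 4/19 + 2/19 = 91/228
Rounded to 4 decimal places: U = 0.3991
RM (Liu & Layland) bound for 3 tasks = 0.779763; compare with U = 91/228 (approx. 0.399123)
U <= bound, so schedulable by RM sufficient condition.

0.3991


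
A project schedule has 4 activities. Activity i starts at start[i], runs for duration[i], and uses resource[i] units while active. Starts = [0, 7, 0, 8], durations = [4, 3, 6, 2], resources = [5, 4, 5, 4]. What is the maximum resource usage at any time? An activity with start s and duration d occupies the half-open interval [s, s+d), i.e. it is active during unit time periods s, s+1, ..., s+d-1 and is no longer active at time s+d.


Each activity i is active on [start_i, start_i + duration_i).
Compute total resource usage per time slot:
  t=0: active resources = [5, 5], total = 10
  t=1: active resources = [5, 5], total = 10
  t=2: active resources = [5, 5], total = 10
  t=3: active resources = [5, 5], total = 10
  t=4: active resources = [5], total = 5
  t=5: active resources = [5], total = 5
  t=6: active resources = [], total = 0
  t=7: active resources = [4], total = 4
  t=8: active resources = [4, 4], total = 8
  t=9: active resources = [4, 4], total = 8
Peak resource demand = 10

10


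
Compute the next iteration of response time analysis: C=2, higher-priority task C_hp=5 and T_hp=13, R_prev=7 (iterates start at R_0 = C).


R_next = C + ceil(R_prev / T_hp) * C_hp
ceil(7 / 13) = ceil(0.5385) = 1
Interference = 1 * 5 = 5
R_next = 2 + 5 = 7
R_next = R_prev, so the iteration has converged (response time = 7).

7


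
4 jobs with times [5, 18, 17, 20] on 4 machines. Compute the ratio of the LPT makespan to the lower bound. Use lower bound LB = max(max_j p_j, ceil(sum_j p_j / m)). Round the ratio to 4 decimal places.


LPT order: [20, 18, 17, 5]
Machine loads after assignment: [20, 18, 17, 5]
LPT makespan = 20
Lower bound = max(max_job, ceil(total/4)) = max(20, 15) = 20
Ratio = 20 / 20 = 1.0

1.0


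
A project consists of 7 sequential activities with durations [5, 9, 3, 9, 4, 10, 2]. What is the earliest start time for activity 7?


Activity 7 starts after activities 1 through 6 complete.
Predecessor durations: [5, 9, 3, 9, 4, 10]
ES = 5 + 9 + 3 + 9 + 4 + 10 = 40

40


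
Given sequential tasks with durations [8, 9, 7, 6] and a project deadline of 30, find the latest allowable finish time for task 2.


LF(activity 2) = deadline - sum of successor durations
Successors: activities 3 through 4 with durations [7, 6]
Sum of successor durations = 13
LF = 30 - 13 = 17

17


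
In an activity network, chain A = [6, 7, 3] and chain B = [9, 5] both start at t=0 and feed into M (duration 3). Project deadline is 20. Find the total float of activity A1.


Forward pass: ES(A1) = sum of predecessors on chain A = 0
EF = ES + duration = 0 + 6 = 6
Backward pass: LF(M) = deadline = 20; LS(M) = 20 - 3 = 17
LF(A1) = LS(M) - sum(successors on chain A) = 17 - 10 = 7
LS = LF - duration = 7 - 6 = 1
Total float = LS - ES = 1 - 0 = 1

1


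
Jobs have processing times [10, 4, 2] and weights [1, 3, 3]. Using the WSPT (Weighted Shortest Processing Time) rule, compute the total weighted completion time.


Compute p/w ratios and sort ascending (WSPT): [(2, 3), (4, 3), (10, 1)]
Compute weighted completion times:
  Job (p=2,w=3): C=2, w*C=3*2=6
  Job (p=4,w=3): C=6, w*C=3*6=18
  Job (p=10,w=1): C=16, w*C=1*16=16
Total weighted completion time = 40

40


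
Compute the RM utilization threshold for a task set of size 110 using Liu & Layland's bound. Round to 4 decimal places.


Compute 2^(1/110) = 1.0063212332
Subtract 1: 1.0063212332 - 1 = 0.0063212332
Multiply by n: 110 * 0.0063212332 = 0.6953356520
Round to 4 dp: 0.6953

0.6953


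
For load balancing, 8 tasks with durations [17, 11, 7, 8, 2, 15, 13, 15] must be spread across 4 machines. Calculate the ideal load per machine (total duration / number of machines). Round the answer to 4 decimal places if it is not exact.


Total processing time = 17 + 11 + 7 + 8 + 2 + 15 + 13 + 15 = 88
Number of machines = 4
Ideal balanced load = 88 / 4 = 22.0

22.0


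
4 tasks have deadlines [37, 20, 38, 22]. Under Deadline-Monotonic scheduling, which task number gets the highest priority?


Sort tasks by relative deadline (ascending):
  Task 2: deadline = 20
  Task 4: deadline = 22
  Task 1: deadline = 37
  Task 3: deadline = 38
Priority order (highest first): [2, 4, 1, 3]
Highest priority task = 2

2


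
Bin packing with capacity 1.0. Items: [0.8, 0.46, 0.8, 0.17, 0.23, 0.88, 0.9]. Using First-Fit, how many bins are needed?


Place items sequentially using First-Fit:
  Item 0.8 -> new Bin 1
  Item 0.46 -> new Bin 2
  Item 0.8 -> new Bin 3
  Item 0.17 -> Bin 1 (now 0.97)
  Item 0.23 -> Bin 2 (now 0.69)
  Item 0.88 -> new Bin 4
  Item 0.9 -> new Bin 5
Total bins used = 5

5


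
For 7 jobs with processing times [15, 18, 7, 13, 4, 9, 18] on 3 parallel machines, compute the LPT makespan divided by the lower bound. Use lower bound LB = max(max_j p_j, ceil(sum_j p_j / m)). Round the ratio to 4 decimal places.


LPT order: [18, 18, 15, 13, 9, 7, 4]
Machine loads after assignment: [27, 29, 28]
LPT makespan = 29
Lower bound = max(max_job, ceil(total/3)) = max(18, 28) = 28
Ratio = 29 / 28 = 1.0357

1.0357


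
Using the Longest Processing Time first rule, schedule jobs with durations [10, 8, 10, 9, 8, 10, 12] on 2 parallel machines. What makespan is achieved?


Sort jobs in decreasing order (LPT): [12, 10, 10, 10, 9, 8, 8]
Assign each job to the least loaded machine:
  Machine 1: jobs [12, 10, 8], load = 30
  Machine 2: jobs [10, 10, 9, 8], load = 37
Makespan = max load = 37

37


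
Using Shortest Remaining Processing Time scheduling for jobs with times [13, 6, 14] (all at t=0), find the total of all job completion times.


Since all jobs arrive at t=0, SRPT equals SPT ordering.
SPT order: [6, 13, 14]
Completion times:
  Job 1: p=6, C=6
  Job 2: p=13, C=19
  Job 3: p=14, C=33
Total completion time = 6 + 19 + 33 = 58

58


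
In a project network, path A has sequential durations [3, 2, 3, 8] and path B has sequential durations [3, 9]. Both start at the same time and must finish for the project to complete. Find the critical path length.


Path A total = 3 + 2 + 3 + 8 = 16
Path B total = 3 + 9 = 12
Critical path = longest path = max(16, 12) = 16

16


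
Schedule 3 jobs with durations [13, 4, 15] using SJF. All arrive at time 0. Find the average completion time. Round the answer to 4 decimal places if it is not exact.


SJF order (ascending): [4, 13, 15]
Completion times:
  Job 1: burst=4, C=4
  Job 2: burst=13, C=17
  Job 3: burst=15, C=32
Average completion = 53/3 = 17.6667

17.6667


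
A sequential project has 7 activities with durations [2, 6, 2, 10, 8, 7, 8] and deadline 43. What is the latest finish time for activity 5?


LF(activity 5) = deadline - sum of successor durations
Successors: activities 6 through 7 with durations [7, 8]
Sum of successor durations = 15
LF = 43 - 15 = 28

28


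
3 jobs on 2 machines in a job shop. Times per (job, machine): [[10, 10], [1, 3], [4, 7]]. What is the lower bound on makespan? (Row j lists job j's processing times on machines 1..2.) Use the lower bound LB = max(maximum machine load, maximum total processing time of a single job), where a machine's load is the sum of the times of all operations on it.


Machine loads:
  Machine 1: 10 + 1 + 4 = 15
  Machine 2: 10 + 3 + 7 = 20
Max machine load = 20
Job totals:
  Job 1: 20
  Job 2: 4
  Job 3: 11
Max job total = 20
Lower bound = max(20, 20) = 20

20


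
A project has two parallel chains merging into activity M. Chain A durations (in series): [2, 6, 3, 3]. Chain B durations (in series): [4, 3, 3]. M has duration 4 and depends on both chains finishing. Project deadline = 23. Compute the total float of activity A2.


Forward pass: ES(A2) = sum of predecessors on chain A = 2
EF = ES + duration = 2 + 6 = 8
Backward pass: LF(M) = deadline = 23; LS(M) = 23 - 4 = 19
LF(A2) = LS(M) - sum(successors on chain A) = 19 - 6 = 13
LS = LF - duration = 13 - 6 = 7
Total float = LS - ES = 7 - 2 = 5

5


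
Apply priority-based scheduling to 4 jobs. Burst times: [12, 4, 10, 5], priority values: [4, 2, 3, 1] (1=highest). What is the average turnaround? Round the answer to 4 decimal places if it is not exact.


Sort by priority (ascending = highest first):
Order: [(1, 5), (2, 4), (3, 10), (4, 12)]
Completion times:
  Priority 1, burst=5, C=5
  Priority 2, burst=4, C=9
  Priority 3, burst=10, C=19
  Priority 4, burst=12, C=31
Average turnaround = 64/4 = 16.0

16.0


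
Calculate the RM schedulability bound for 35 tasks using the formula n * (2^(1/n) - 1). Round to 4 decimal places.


Compute 2^(1/35) = 1.0200016094
Subtract 1: 1.0200016094 - 1 = 0.0200016094
Multiply by n: 35 * 0.0200016094 = 0.7000563290
Round to 4 dp: 0.7001

0.7001


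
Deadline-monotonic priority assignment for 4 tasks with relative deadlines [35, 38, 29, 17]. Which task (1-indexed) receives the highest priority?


Sort tasks by relative deadline (ascending):
  Task 4: deadline = 17
  Task 3: deadline = 29
  Task 1: deadline = 35
  Task 2: deadline = 38
Priority order (highest first): [4, 3, 1, 2]
Highest priority task = 4

4


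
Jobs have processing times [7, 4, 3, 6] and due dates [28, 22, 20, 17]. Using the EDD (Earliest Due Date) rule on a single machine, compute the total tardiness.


Sort by due date (EDD order): [(6, 17), (3, 20), (4, 22), (7, 28)]
Compute completion times and tardiness:
  Job 1: p=6, d=17, C=6, tardiness=max(0,6-17)=0
  Job 2: p=3, d=20, C=9, tardiness=max(0,9-20)=0
  Job 3: p=4, d=22, C=13, tardiness=max(0,13-22)=0
  Job 4: p=7, d=28, C=20, tardiness=max(0,20-28)=0
Total tardiness = 0

0


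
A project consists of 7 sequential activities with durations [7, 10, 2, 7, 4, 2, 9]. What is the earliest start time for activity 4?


Activity 4 starts after activities 1 through 3 complete.
Predecessor durations: [7, 10, 2]
ES = 7 + 10 + 2 = 19

19


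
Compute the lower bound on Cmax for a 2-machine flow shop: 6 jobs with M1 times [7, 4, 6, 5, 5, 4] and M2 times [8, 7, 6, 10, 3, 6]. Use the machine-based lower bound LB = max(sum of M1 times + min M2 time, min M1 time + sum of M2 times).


LB1 = sum(M1 times) + min(M2 times) = 31 + 3 = 34
LB2 = min(M1 times) + sum(M2 times) = 4 + 40 = 44
Lower bound = max(LB1, LB2) = max(34, 44) = 44

44


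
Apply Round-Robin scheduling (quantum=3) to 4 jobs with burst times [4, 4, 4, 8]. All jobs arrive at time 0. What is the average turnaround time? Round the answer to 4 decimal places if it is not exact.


Time quantum = 3
Execution trace:
  J1 runs 3 units, time = 3
  J2 runs 3 units, time = 6
  J3 runs 3 units, time = 9
  J4 runs 3 units, time = 12
  J1 runs 1 units, time = 13
  J2 runs 1 units, time = 14
  J3 runs 1 units, time = 15
  J4 runs 3 units, time = 18
  J4 runs 2 units, time = 20
Finish times: [13, 14, 15, 20]
Average turnaround = 62/4 = 15.5

15.5


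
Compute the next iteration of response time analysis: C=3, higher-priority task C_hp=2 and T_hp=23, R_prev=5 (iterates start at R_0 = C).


R_next = C + ceil(R_prev / T_hp) * C_hp
ceil(5 / 23) = ceil(0.2174) = 1
Interference = 1 * 2 = 2
R_next = 3 + 2 = 5
R_next = R_prev, so the iteration has converged (response time = 5).

5


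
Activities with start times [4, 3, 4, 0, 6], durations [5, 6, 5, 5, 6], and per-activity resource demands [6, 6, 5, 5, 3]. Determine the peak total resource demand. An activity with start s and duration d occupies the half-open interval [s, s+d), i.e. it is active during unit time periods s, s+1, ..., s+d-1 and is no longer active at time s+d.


Each activity i is active on [start_i, start_i + duration_i).
Compute total resource usage per time slot:
  t=0: active resources = [5], total = 5
  t=1: active resources = [5], total = 5
  t=2: active resources = [5], total = 5
  t=3: active resources = [6, 5], total = 11
  t=4: active resources = [6, 6, 5, 5], total = 22
  t=5: active resources = [6, 6, 5], total = 17
  t=6: active resources = [6, 6, 5, 3], total = 20
  t=7: active resources = [6, 6, 5, 3], total = 20
  t=8: active resources = [6, 6, 5, 3], total = 20
  t=9: active resources = [3], total = 3
  t=10: active resources = [3], total = 3
  t=11: active resources = [3], total = 3
Peak resource demand = 22

22


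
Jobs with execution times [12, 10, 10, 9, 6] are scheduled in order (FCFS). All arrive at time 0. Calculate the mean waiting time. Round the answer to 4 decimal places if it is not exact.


FCFS order (as given): [12, 10, 10, 9, 6]
Waiting times:
  Job 1: wait = 0
  Job 2: wait = 12
  Job 3: wait = 22
  Job 4: wait = 32
  Job 5: wait = 41
Sum of waiting times = 107
Average waiting time = 107/5 = 21.4

21.4


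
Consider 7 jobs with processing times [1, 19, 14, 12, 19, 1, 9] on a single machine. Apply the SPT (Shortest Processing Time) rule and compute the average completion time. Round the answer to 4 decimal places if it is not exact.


Sort jobs by processing time (SPT order): [1, 1, 9, 12, 14, 19, 19]
Compute completion times sequentially:
  Job 1: processing = 1, completes at 1
  Job 2: processing = 1, completes at 2
  Job 3: processing = 9, completes at 11
  Job 4: processing = 12, completes at 23
  Job 5: processing = 14, completes at 37
  Job 6: processing = 19, completes at 56
  Job 7: processing = 19, completes at 75
Sum of completion times = 205
Average completion time = 205/7 = 29.2857

29.2857


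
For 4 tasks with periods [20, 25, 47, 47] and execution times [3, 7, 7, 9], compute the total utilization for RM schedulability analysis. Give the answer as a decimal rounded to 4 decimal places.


Compute individual utilizations (exact fractions):
  Task 1: C/T = 3/20 (approx. 0.15)
  Task 2: C/T = 7/25 (approx. 0.28)
  Task 3: C/T = 7/47 (approx. 0.1489)
  Task 4: C/T = 9/47 (approx. 0.1915)
Total utilization U = 3/20 + 7/25 + 7/47 + 9/47 = 3621/4700
Rounded to 4 decimal places: U = 0.7704
RM (Liu & Layland) bound for 4 tasks = 0.756828; compare with U = 3621/4700 (approx. 0.770426)
bound < U <= 1, so the RM sufficient condition is not met (inconclusive; an exact test such as response-time analysis is needed).

0.7704


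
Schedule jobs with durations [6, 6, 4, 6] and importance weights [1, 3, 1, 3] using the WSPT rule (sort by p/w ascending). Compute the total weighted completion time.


Compute p/w ratios and sort ascending (WSPT): [(6, 3), (6, 3), (4, 1), (6, 1)]
Compute weighted completion times:
  Job (p=6,w=3): C=6, w*C=3*6=18
  Job (p=6,w=3): C=12, w*C=3*12=36
  Job (p=4,w=1): C=16, w*C=1*16=16
  Job (p=6,w=1): C=22, w*C=1*22=22
Total weighted completion time = 92

92


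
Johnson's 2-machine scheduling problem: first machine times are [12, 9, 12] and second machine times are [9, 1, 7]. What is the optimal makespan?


Apply Johnson's rule:
  Group 1 (a <= b): []
  Group 2 (a > b): [(1, 12, 9), (3, 12, 7), (2, 9, 1)]
Optimal job order: [1, 3, 2]
Schedule:
  Job 1: M1 done at 12, M2 done at 21
  Job 3: M1 done at 24, M2 done at 31
  Job 2: M1 done at 33, M2 done at 34
Makespan = 34

34


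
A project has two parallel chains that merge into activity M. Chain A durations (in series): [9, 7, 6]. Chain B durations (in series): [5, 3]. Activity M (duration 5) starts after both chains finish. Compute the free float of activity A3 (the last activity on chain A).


ES(A3) = sum of predecessors on chain A = 16
EF(A3) = ES + duration = 16 + 6 = 22
Successor of A3 is M. ES(M) = max(sum(A), sum(B)) = max(22, 8) = 22
Free float = ES(successor) - EF(current) = 22 - 22 = 0

0


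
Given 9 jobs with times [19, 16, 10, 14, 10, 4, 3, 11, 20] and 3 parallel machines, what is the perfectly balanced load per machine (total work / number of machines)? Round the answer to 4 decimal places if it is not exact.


Total processing time = 19 + 16 + 10 + 14 + 10 + 4 + 3 + 11 + 20 = 107
Number of machines = 3
Ideal balanced load = 107 / 3 = 35.6667

35.6667


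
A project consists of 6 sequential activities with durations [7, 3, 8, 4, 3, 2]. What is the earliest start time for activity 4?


Activity 4 starts after activities 1 through 3 complete.
Predecessor durations: [7, 3, 8]
ES = 7 + 3 + 8 = 18

18


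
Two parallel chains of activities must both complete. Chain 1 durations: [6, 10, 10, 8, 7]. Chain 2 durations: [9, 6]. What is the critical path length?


Path A total = 6 + 10 + 10 + 8 + 7 = 41
Path B total = 9 + 6 = 15
Critical path = longest path = max(41, 15) = 41

41


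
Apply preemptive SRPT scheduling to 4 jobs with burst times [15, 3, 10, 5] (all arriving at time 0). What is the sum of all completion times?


Since all jobs arrive at t=0, SRPT equals SPT ordering.
SPT order: [3, 5, 10, 15]
Completion times:
  Job 1: p=3, C=3
  Job 2: p=5, C=8
  Job 3: p=10, C=18
  Job 4: p=15, C=33
Total completion time = 3 + 8 + 18 + 33 = 62

62


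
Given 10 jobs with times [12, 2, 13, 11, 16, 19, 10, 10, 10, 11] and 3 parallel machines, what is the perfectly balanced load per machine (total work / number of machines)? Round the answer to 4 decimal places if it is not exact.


Total processing time = 12 + 2 + 13 + 11 + 16 + 19 + 10 + 10 + 10 + 11 = 114
Number of machines = 3
Ideal balanced load = 114 / 3 = 38.0

38.0


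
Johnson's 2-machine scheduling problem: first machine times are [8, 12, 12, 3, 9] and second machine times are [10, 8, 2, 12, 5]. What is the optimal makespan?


Apply Johnson's rule:
  Group 1 (a <= b): [(4, 3, 12), (1, 8, 10)]
  Group 2 (a > b): [(2, 12, 8), (5, 9, 5), (3, 12, 2)]
Optimal job order: [4, 1, 2, 5, 3]
Schedule:
  Job 4: M1 done at 3, M2 done at 15
  Job 1: M1 done at 11, M2 done at 25
  Job 2: M1 done at 23, M2 done at 33
  Job 5: M1 done at 32, M2 done at 38
  Job 3: M1 done at 44, M2 done at 46
Makespan = 46

46


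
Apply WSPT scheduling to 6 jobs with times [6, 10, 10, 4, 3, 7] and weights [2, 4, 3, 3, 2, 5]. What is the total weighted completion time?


Compute p/w ratios and sort ascending (WSPT): [(4, 3), (7, 5), (3, 2), (10, 4), (6, 2), (10, 3)]
Compute weighted completion times:
  Job (p=4,w=3): C=4, w*C=3*4=12
  Job (p=7,w=5): C=11, w*C=5*11=55
  Job (p=3,w=2): C=14, w*C=2*14=28
  Job (p=10,w=4): C=24, w*C=4*24=96
  Job (p=6,w=2): C=30, w*C=2*30=60
  Job (p=10,w=3): C=40, w*C=3*40=120
Total weighted completion time = 371

371


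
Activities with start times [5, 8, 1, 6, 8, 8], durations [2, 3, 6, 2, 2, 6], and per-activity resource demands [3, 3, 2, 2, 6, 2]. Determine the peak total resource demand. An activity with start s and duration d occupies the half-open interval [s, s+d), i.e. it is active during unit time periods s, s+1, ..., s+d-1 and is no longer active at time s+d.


Each activity i is active on [start_i, start_i + duration_i).
Compute total resource usage per time slot:
  t=0: active resources = [], total = 0
  t=1: active resources = [2], total = 2
  t=2: active resources = [2], total = 2
  t=3: active resources = [2], total = 2
  t=4: active resources = [2], total = 2
  t=5: active resources = [3, 2], total = 5
  t=6: active resources = [3, 2, 2], total = 7
  t=7: active resources = [2], total = 2
  t=8: active resources = [3, 6, 2], total = 11
  t=9: active resources = [3, 6, 2], total = 11
  t=10: active resources = [3, 2], total = 5
  t=11: active resources = [2], total = 2
  t=12: active resources = [2], total = 2
  t=13: active resources = [2], total = 2
Peak resource demand = 11

11


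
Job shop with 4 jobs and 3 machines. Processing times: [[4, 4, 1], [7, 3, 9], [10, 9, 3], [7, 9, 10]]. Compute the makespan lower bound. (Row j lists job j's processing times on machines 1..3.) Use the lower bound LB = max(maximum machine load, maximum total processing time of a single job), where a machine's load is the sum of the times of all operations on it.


Machine loads:
  Machine 1: 4 + 7 + 10 + 7 = 28
  Machine 2: 4 + 3 + 9 + 9 = 25
  Machine 3: 1 + 9 + 3 + 10 = 23
Max machine load = 28
Job totals:
  Job 1: 9
  Job 2: 19
  Job 3: 22
  Job 4: 26
Max job total = 26
Lower bound = max(28, 26) = 28

28


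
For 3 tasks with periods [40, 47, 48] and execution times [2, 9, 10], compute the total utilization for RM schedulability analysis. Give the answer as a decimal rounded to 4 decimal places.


Compute individual utilizations (exact fractions):
  Task 1: C/T = 2/40 = 1/20 (approx. 0.05)
  Task 2: C/T = 9/47 (approx. 0.1915)
  Task 3: C/T = 10/48 = 5/24 (approx. 0.2083)
Total utilization U = 1/20 + 9/47 + 5/24 = 2537/5640
Rounded to 4 decimal places: U = 0.4498
RM (Liu & Layland) bound for 3 tasks = 0.779763; compare with U = 2537/5640 (approx. 0.449823)
U <= bound, so schedulable by RM sufficient condition.

0.4498


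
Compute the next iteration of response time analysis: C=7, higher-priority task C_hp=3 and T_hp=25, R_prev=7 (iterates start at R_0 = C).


R_next = C + ceil(R_prev / T_hp) * C_hp
ceil(7 / 25) = ceil(0.28) = 1
Interference = 1 * 3 = 3
R_next = 7 + 3 = 10

10


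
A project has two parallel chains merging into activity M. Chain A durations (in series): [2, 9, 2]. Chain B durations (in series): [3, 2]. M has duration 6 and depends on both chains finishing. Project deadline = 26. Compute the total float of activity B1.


Forward pass: ES(B1) = sum of predecessors on chain B = 0
EF = ES + duration = 0 + 3 = 3
Backward pass: LF(M) = deadline = 26; LS(M) = 26 - 6 = 20
LF(B1) = LS(M) - sum(successors on chain B) = 20 - 2 = 18
LS = LF - duration = 18 - 3 = 15
Total float = LS - ES = 15 - 0 = 15

15


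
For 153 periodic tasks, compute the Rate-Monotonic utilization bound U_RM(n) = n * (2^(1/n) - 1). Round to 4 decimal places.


Compute 2^(1/153) = 1.0045406514
Subtract 1: 1.0045406514 - 1 = 0.0045406514
Multiply by n: 153 * 0.0045406514 = 0.6947196642
Round to 4 dp: 0.6947

0.6947
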